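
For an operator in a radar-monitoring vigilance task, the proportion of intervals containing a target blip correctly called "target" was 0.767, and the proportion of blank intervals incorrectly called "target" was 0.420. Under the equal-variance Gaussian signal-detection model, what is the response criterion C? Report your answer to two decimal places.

C = -0.26

Φ⁻¹(H) = 0.729
Φ⁻¹(FA) = -0.202
c = −½·[z(H) + z(FA)] = −0.5 × (0.729 + (-0.202)) = -0.2635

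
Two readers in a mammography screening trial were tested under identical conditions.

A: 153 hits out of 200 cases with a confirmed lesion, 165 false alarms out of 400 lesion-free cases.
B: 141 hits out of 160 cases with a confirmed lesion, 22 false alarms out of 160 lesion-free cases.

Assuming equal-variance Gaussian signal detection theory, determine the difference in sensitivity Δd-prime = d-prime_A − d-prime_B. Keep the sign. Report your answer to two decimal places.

Δd-prime = -1.33

A: z(0.7650) = 0.722, z(0.4125) = -0.221, d' = 0.943
B: z(0.8812) = 1.181, z(0.1375) = -1.092, d' = 2.273
Δd' = d'_A − d'_B = 0.943 − 2.273 = -1.330
B has the higher sensitivity.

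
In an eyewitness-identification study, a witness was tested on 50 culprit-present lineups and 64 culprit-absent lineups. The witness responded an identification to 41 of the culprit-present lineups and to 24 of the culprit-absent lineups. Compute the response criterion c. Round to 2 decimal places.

c = -0.30

H = 41/50 = 0.8200
FA = 24/64 = 0.3750
z(0.8200) = 0.915, z(0.3750) = -0.319
c = −½·[z(H) + z(FA)] = −0.5 × (0.915 + (-0.319)) = -0.298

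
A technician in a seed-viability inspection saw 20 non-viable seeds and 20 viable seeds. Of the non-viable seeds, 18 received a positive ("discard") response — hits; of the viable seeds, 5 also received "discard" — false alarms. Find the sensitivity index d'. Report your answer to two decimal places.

d' = 1.96

H = 18/20 = 0.9000
FA = 5/20 = 0.2500
z(H) = 1.2816
z(FA) = -0.6745
d' = z(H) − z(FA) = 1.2816 − (-0.6745) = 1.9561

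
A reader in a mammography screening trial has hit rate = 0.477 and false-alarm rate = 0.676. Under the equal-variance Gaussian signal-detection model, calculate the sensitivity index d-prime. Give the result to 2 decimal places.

d-prime = -0.51

z(H) = -0.0577
z(FA) = 0.4565
d' = z(H) − z(FA) = -0.0577 − 0.4565 = -0.5142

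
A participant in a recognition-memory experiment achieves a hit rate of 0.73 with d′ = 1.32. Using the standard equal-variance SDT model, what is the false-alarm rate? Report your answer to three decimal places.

z(hit rate) = z(0.73) = 0.6128
z(FA) = z(H) − d' = 0.6128 − 1.32 = -0.7072
false-alarm rate = Φ(-0.7072) = 0.2397

false-alarm rate = 0.240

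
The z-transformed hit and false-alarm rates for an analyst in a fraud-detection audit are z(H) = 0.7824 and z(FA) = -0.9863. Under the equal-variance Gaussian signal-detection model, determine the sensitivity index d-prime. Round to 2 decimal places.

d-prime = 1.77

d' = z(H) − z(FA) = 0.7824 − (-0.9863) = 1.7687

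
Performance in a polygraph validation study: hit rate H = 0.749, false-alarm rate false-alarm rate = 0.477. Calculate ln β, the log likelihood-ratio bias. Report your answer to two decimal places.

ln β = -0.22

z(H) = 0.671
z(FA) = -0.058
ln β = −½·[z(H)² − z(FA)²] = −0.5 × (0.450 − 0.003) = -0.2235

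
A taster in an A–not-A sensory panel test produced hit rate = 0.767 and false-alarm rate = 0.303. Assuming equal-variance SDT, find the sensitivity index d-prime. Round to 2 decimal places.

d-prime = 1.24

Φ⁻¹(0.767) = 0.7290, Φ⁻¹(0.303) = -0.5158
d' = z(H) − z(FA) = 0.7290 − (-0.5158) = 1.2448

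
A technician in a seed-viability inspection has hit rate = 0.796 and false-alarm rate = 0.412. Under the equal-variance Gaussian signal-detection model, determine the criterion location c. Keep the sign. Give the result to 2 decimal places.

z(H) = 0.8274
z(FA) = -0.2224
c = −½·[z(H) + z(FA)] = −0.5 × (0.8274 + (-0.2224)) = -0.3025
c < 0: the technician has a liberal response bias.

c = -0.30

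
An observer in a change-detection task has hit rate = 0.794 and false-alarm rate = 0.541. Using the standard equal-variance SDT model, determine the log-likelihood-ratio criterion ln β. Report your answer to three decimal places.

ln β = -0.331

z(0.794) = 0.8204, z(0.541) = 0.1030
ln β = −½·[z(H)² − z(FA)²] = −0.5 × (0.6731 − 0.0106) = -0.33125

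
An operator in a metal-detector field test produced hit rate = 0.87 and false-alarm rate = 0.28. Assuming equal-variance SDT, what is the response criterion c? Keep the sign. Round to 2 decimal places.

Φ⁻¹(H) = Φ⁻¹(0.87) = 1.126
Φ⁻¹(FA) = Φ⁻¹(0.28) = -0.583
c = −½·[z(H) + z(FA)] = −0.5 × (1.126 + (-0.583)) = -0.2715
c < 0: the operator has a liberal response bias.

c = -0.27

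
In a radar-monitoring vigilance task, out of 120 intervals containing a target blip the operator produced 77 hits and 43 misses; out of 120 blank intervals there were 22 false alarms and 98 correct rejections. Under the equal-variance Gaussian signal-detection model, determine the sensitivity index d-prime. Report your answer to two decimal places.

H = 77/120 = 0.6417
FA = 22/120 = 0.1833
z(H) = 0.3630
z(FA) = -0.9029
d' = z(H) − z(FA) = 0.3630 − (-0.9029) = 1.2659

d-prime = 1.27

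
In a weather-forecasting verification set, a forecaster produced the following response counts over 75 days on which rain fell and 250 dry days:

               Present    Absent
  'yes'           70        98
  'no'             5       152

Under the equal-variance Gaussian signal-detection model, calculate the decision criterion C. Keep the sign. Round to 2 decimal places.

C = -0.61

H = 70/75 = 0.9333
FA = 98/250 = 0.3920
z(H) = z(0.9333) = 1.5008
z(FA) = z(0.3920) = -0.2741
c = −½·[z(H) + z(FA)] = −0.5 × (1.5008 + (-0.2741)) = -0.61335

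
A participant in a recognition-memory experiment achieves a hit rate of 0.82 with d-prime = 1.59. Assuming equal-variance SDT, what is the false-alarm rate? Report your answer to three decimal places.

z(hit rate) = z(0.82) = 0.9154
z(FA) = z(H) − d' = 0.9154 − 1.59 = -0.6746
false-alarm rate = Φ(-0.6746) = 0.2500

false-alarm rate = 0.250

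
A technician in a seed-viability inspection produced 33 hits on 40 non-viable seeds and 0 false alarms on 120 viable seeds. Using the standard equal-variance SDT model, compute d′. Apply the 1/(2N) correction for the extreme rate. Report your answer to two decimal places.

The false-alarm rate is 0/120 = 0, so apply the 1/(2N) correction: FA → 1/(2·120) = 0.00417.
z(H) = z(0.82500) = 0.935
z(FA) = z(0.00417) = -2.638
d' = 0.935 − (-2.638) = 3.573

d′ = 3.57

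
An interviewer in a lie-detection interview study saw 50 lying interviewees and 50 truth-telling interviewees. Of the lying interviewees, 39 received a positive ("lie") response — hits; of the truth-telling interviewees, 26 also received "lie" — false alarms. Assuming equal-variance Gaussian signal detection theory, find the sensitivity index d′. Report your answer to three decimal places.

H = 39/50 = 0.7800
FA = 26/50 = 0.5200
z(H) = 0.7722
z(FA) = 0.0502
d' = z(H) − z(FA) = 0.7722 − 0.0502 = 0.7220

d′ = 0.722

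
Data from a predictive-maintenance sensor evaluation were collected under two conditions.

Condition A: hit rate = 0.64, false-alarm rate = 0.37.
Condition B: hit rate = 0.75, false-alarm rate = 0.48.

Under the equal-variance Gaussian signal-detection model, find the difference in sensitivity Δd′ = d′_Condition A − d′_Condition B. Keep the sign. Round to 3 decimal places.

Δd′ = -0.034

Condition A: z(0.64) = 0.3585, z(0.37) = -0.3319, d' = 0.6904
Condition B: z(0.75) = 0.6745, z(0.48) = -0.0502, d' = 0.7247
Δd' = d'_Condition A − d'_Condition B = 0.6904 − 0.7247 = -0.0343
Condition B has the higher sensitivity.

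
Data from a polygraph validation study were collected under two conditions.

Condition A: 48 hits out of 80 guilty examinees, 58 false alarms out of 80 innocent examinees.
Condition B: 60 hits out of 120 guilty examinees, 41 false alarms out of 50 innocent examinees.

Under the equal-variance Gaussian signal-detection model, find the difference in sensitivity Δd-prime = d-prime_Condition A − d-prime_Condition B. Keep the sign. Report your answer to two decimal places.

Condition A: z(0.6000) = 0.253, z(0.7250) = 0.598, d' = -0.345
Condition B: z(0.5000) = 0.000, z(0.8200) = 0.915, d' = -0.915
Δd' = d'_Condition A − d'_Condition B = -0.345 − (-0.915) = 0.570
Condition A has the higher sensitivity.

Δd-prime = 0.57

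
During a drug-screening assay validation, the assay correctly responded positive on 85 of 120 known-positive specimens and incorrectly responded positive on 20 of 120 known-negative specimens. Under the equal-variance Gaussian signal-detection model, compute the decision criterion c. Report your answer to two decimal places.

H = 85/120 = 0.7083
FA = 20/120 = 0.1667
z(H) = 0.548
z(FA) = -0.967
c = −½·[z(H) + z(FA)] = −0.5 × (0.548 + (-0.967)) = 0.2095
c > 0: the assay has a conservative response bias.

c = 0.21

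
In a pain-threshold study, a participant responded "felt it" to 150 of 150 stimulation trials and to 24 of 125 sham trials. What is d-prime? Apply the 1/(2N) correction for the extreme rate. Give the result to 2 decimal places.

The hit rate is 150/150 = 1, so apply the 1/(2N) correction: H → 1 − 1/(2·150) = 0.99667.
z(H) = z(0.99667) = 2.713
z(FA) = z(0.19200) = -0.871
d' = 2.713 − (-0.871) = 3.584

d-prime = 3.58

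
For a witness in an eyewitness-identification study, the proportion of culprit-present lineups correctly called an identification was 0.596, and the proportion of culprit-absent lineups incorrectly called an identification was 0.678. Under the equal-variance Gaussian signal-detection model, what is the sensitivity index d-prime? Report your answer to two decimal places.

Φ⁻¹(H) = 0.243
Φ⁻¹(FA) = 0.462
d' = z(H) − z(FA) = 0.243 − 0.462 = -0.219

d-prime = -0.22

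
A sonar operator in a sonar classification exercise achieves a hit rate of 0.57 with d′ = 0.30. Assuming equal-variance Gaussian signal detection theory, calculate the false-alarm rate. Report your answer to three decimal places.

false-alarm rate = 0.451

z(hit rate) = z(0.57) = 0.1764
z(FA) = z(H) − d' = 0.1764 − 0.30 = -0.1236
false-alarm rate = Φ(-0.1236) = 0.4508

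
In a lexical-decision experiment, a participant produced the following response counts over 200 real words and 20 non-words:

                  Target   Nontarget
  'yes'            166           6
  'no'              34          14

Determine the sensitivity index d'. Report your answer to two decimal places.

H = 166/200 = 0.8300
FA = 6/20 = 0.3000
z(H) = 0.9542
z(FA) = -0.5244
d' = z(H) − z(FA) = 0.9542 − (-0.5244) = 1.4786

d' = 1.48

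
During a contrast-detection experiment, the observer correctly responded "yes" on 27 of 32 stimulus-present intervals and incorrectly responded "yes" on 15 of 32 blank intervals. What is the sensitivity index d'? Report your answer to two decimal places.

d' = 1.09

H = 27/32 = 0.8438
FA = 15/32 = 0.4688
Φ⁻¹(0.8438) = 1.0102, Φ⁻¹(0.4688) = -0.0783
d' = z(H) − z(FA) = 1.0102 − (-0.0783) = 1.0885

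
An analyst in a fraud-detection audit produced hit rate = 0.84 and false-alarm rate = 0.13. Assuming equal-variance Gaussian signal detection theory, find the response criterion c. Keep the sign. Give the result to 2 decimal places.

c = 0.07

z(H) = 0.994
z(FA) = -1.126
c = −½·[z(H) + z(FA)] = −0.5 × (0.994 + (-1.126)) = 0.066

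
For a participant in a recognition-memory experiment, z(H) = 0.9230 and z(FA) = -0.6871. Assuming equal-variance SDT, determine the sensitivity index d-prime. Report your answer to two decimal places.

d-prime = 1.61

d' = z(H) − z(FA) = 0.9230 − (-0.6871) = 1.6101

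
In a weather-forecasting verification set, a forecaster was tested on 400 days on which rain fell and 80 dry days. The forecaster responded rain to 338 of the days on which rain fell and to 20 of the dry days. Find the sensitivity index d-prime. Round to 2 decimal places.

H = 338/400 = 0.8450
FA = 20/80 = 0.2500
z(H) = 1.0152
z(FA) = -0.6745
d' = z(H) − z(FA) = 1.0152 − (-0.6745) = 1.6897

d-prime = 1.69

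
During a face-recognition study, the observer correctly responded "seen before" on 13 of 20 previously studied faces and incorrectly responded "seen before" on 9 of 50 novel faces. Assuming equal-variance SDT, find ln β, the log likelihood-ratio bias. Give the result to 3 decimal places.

ln β = 0.345

H = 13/20 = 0.6500
FA = 9/50 = 0.1800
z(0.6500) = 0.3853, z(0.1800) = -0.9154
ln β = −½·[z(H)² − z(FA)²] = −0.5 × (0.1485 − 0.8380) = 0.34475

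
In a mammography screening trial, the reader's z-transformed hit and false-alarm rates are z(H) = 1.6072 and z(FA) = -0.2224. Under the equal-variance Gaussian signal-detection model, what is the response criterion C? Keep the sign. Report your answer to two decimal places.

c = −½·[z(H) + z(FA)] = −½·(1.6072 + (-0.2224)) = -0.6924

C = -0.69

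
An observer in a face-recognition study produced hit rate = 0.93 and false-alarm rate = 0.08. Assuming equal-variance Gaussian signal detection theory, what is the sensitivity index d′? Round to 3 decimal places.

d′ = 2.881

z(H) = z(0.93) = 1.4758
z(FA) = z(0.08) = -1.4051
d' = z(H) − z(FA) = 1.4758 − (-1.4051) = 2.8809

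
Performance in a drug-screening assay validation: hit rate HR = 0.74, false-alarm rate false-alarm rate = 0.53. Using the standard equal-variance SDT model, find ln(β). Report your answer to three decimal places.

ln β = -0.204

z(H) = 0.6433
z(FA) = 0.0753
ln β = −½·[z(H)² − z(FA)²] = −0.5 × (0.4138 − 0.0057) = -0.20405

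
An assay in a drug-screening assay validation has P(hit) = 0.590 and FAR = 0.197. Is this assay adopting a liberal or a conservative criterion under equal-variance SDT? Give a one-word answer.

conservative

z(H) = 0.228, z(FA) = -0.852
c = −½·(z(H) + z(FA)) = 0.312
c > 0 → conservative criterion (biased toward responding “no”).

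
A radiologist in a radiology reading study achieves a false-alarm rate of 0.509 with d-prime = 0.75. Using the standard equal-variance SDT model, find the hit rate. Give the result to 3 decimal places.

z(false-alarm rate) = z(0.509) = 0.0226
z(H) = z(FA) + d' = 0.0226 + 0.75 = 0.7726
hit rate = Φ(0.7726) = 0.7801

hit rate = 0.780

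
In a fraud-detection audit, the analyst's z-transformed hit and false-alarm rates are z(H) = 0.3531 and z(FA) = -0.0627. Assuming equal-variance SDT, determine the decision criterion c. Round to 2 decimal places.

c = −½·[z(H) + z(FA)] = −½·(0.3531 + (-0.0627)) = -0.1452

c = -0.15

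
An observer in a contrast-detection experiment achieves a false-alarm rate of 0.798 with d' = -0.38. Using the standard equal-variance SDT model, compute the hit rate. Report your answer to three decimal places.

hit rate = 0.675

z(false-alarm rate) = z(0.798) = 0.8345
z(H) = z(FA) + d' = 0.8345 + (-0.38) = 0.4545
hit rate = Φ(0.4545) = 0.6753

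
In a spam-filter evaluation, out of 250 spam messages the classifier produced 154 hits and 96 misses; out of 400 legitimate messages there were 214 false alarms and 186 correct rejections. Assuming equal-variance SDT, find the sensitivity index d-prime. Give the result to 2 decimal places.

H = 154/250 = 0.6160
FA = 214/400 = 0.5350
z(H) = 0.2950
z(FA) = 0.0878
d' = z(H) − z(FA) = 0.2950 − 0.0878 = 0.2072

d-prime = 0.21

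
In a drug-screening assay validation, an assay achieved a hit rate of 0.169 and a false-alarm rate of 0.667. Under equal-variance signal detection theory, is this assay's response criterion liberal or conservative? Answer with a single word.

conservative

z(H) = -0.958, z(FA) = 0.432
c = −½·(z(H) + z(FA)) = 0.263
c > 0 → conservative criterion (biased toward responding “no”).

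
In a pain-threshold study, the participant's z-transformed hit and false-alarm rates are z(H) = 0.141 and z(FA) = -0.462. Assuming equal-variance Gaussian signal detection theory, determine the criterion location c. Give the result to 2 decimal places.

c = 0.16

c = −½·[z(H) + z(FA)] = −½·(0.141 + (-0.462)) = 0.1605
c > 0: the participant has a conservative response bias.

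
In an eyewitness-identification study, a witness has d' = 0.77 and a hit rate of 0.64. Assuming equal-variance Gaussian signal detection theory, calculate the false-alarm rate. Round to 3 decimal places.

false-alarm rate = 0.340

z(hit rate) = z(0.64) = 0.3585
z(FA) = z(H) − d' = 0.3585 − 0.77 = -0.4115
false-alarm rate = Φ(-0.4115) = 0.3404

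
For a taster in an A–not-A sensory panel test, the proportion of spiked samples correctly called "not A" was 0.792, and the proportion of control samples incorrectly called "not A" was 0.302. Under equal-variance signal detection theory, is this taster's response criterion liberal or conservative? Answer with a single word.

z(H) = 0.813, z(FA) = -0.519
c = −½·(z(H) + z(FA)) = -0.147
c < 0 → liberal criterion (biased toward responding “yes”).

liberal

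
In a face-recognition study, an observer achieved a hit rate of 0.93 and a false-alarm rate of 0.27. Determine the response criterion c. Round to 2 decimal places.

c = -0.43

z(H) = 1.4758
z(FA) = -0.6128
c = −½·[z(H) + z(FA)] = −0.5 × (1.4758 + (-0.6128)) = -0.4315
c < 0: the observer has a liberal response bias.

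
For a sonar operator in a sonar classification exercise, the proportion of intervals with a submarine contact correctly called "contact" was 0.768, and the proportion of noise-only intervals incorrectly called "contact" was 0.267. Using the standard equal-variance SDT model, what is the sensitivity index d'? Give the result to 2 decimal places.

z(H) = z(0.768) = 0.732
z(FA) = z(0.267) = -0.622
d' = z(H) − z(FA) = 0.732 − (-0.622) = 1.354

d' = 1.35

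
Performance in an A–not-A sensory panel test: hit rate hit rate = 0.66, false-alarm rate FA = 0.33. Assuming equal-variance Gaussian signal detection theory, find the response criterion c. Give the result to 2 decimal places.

c = 0.01

z(H) = 0.4125
z(FA) = -0.4399
c = −½·[z(H) + z(FA)] = −0.5 × (0.4125 + (-0.4399)) = 0.0137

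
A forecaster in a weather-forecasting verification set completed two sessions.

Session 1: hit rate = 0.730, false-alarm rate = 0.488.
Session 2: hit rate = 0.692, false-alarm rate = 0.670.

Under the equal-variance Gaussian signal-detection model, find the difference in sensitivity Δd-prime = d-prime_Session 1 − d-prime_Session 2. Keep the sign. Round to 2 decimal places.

Δd-prime = 0.58

Session 1: z(0.730) = 0.613, z(0.488) = -0.030, d' = 0.643
Session 2: z(0.692) = 0.502, z(0.670) = 0.440, d' = 0.062
Δd' = d'_Session 1 − d'_Session 2 = 0.643 − 0.062 = 0.581
Session 1 has the higher sensitivity.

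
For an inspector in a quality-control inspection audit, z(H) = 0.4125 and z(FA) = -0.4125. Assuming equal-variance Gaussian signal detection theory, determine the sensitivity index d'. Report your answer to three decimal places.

d' = z(H) − z(FA) = 0.4125 − (-0.4125) = 0.8250

d' = 0.825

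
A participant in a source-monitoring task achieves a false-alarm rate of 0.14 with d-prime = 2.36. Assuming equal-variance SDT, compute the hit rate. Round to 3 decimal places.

hit rate = 0.900

z(false-alarm rate) = z(0.14) = -1.0803
z(H) = z(FA) + d' = -1.0803 + 2.36 = 1.2797
hit rate = Φ(1.2797) = 0.8997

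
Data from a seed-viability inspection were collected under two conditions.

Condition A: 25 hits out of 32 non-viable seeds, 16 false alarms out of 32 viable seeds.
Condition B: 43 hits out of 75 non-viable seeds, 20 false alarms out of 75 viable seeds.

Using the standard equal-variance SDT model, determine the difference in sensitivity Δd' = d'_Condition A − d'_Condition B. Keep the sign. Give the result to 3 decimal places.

Δd' = -0.031

Condition A: z(0.7812) = 0.7763, z(0.5000) = 0.0000, d' = 0.7763
Condition B: z(0.5733) = 0.1848, z(0.2667) = -0.6228, d' = 0.8076
Δd' = d'_Condition A − d'_Condition B = 0.7763 − 0.8076 = -0.0313
Condition B has the higher sensitivity.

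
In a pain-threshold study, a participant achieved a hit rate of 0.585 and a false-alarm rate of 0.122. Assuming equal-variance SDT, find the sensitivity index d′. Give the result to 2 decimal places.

z(H) = z(0.585) = 0.215
z(FA) = z(0.122) = -1.165
d' = z(H) − z(FA) = 0.215 − (-1.165) = 1.380

d′ = 1.38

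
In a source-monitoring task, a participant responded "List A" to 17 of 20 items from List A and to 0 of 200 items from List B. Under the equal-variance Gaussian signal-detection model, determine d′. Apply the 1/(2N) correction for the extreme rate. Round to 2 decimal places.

d′ = 3.84

The false-alarm rate is 0/200 = 0, so apply the 1/(2N) correction: FA → 1/(2·200) = 0.00250.
z(H) = z(0.85000) = 1.036
z(FA) = z(0.00250) = -2.807
d' = 1.036 − (-2.807) = 3.843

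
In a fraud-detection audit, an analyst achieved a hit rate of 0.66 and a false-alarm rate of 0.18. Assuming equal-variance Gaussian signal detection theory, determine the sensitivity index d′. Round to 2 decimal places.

z(H) = z(0.66) = 0.4125
z(FA) = z(0.18) = -0.9154
d' = z(H) − z(FA) = 0.4125 − (-0.9154) = 1.3279

d′ = 1.33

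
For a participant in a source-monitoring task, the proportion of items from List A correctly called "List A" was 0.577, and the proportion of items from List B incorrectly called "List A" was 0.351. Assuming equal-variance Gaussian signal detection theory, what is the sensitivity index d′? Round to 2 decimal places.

z(0.577) = 0.194, z(0.351) = -0.383
d' = z(H) − z(FA) = 0.194 − (-0.383) = 0.577

d′ = 0.58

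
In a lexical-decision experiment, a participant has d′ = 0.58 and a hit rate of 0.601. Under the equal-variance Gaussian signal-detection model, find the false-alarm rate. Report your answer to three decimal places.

false-alarm rate = 0.373

z(hit rate) = z(0.601) = 0.2559
z(FA) = z(H) − d' = 0.2559 − 0.58 = -0.3241
false-alarm rate = Φ(-0.3241) = 0.3729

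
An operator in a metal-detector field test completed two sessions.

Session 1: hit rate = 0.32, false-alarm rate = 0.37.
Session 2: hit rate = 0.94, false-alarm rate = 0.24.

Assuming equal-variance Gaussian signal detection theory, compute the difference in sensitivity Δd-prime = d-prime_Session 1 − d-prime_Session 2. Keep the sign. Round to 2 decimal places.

Session 1: z(0.32) = -0.468, z(0.37) = -0.332, d' = -0.136
Session 2: z(0.94) = 1.555, z(0.24) = -0.706, d' = 2.261
Δd' = d'_Session 1 − d'_Session 2 = -0.136 − 2.261 = -2.397
Session 2 has the higher sensitivity.

Δd-prime = -2.40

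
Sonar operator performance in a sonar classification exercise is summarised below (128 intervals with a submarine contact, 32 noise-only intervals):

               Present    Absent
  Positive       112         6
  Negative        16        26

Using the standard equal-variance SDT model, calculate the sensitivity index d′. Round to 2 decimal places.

d′ = 2.04

H = 112/128 = 0.8750
FA = 6/32 = 0.1875
Φ⁻¹(H) = Φ⁻¹(0.8750) = 1.150
Φ⁻¹(FA) = Φ⁻¹(0.1875) = -0.887
d' = z(H) − z(FA) = 1.150 − (-0.887) = 2.037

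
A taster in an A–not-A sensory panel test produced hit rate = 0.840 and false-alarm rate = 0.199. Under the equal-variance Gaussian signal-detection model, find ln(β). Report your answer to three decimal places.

z(H) = 0.9945
z(FA) = -0.8452
ln β = −½·[z(H)² − z(FA)²] = −0.5 × (0.9890 − 0.7144) = -0.1373

ln β = -0.137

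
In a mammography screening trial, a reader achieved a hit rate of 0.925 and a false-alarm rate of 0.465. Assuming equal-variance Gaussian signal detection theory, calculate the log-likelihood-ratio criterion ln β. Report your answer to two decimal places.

z(H) = 1.440
z(FA) = -0.088
ln β = −½·[z(H)² − z(FA)²] = −0.5 × (2.074 − 0.008) = -1.033

ln β = -1.03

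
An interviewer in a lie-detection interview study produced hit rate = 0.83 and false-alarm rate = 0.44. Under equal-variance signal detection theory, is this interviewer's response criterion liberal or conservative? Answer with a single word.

liberal

z(H) = 0.954, z(FA) = -0.151
c = −½·(z(H) + z(FA)) = -0.4015
c < 0 → liberal criterion (biased toward responding “yes”).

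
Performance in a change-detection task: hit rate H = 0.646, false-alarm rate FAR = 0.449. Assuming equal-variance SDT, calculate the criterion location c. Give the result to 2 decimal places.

z(H) = 0.3745
z(FA) = -0.1282
c = −½·[z(H) + z(FA)] = −0.5 × (0.3745 + (-0.1282)) = -0.12315

c = -0.12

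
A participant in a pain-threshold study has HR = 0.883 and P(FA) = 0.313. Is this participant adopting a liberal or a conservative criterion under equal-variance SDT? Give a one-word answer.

liberal

z(H) = 1.190, z(FA) = -0.487
c = −½·(z(H) + z(FA)) = -0.3515
c < 0 → liberal criterion (biased toward responding “yes”).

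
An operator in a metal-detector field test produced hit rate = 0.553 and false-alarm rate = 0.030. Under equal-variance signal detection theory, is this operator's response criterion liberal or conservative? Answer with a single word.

z(H) = 0.133, z(FA) = -1.881
c = −½·(z(H) + z(FA)) = 0.874
c > 0 → conservative criterion (biased toward responding “no”).

conservative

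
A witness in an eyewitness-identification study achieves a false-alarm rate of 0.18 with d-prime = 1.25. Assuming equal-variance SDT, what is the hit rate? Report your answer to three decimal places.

z(false-alarm rate) = z(0.18) = -0.9154
z(H) = z(FA) + d' = -0.9154 + 1.25 = 0.3346
hit rate = Φ(0.3346) = 0.6310

hit rate = 0.631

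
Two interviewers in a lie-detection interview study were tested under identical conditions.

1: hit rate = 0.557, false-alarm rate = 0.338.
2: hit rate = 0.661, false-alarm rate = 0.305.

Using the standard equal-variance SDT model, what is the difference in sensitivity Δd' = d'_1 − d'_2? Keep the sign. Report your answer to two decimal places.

1: z(0.557) = 0.143, z(0.338) = -0.418, d' = 0.561
2: z(0.661) = 0.415, z(0.305) = -0.510, d' = 0.925
Δd' = d'_1 − d'_2 = 0.561 − 0.925 = -0.364
2 has the higher sensitivity.

Δd' = -0.36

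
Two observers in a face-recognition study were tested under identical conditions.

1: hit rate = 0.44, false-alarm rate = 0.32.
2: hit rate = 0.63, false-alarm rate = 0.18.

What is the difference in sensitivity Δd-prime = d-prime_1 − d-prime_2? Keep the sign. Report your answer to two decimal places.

1: z(0.44) = -0.151, z(0.32) = -0.468, d' = 0.317
2: z(0.63) = 0.332, z(0.18) = -0.915, d' = 1.247
Δd' = d'_1 − d'_2 = 0.317 − 1.247 = -0.930
2 has the higher sensitivity.

Δd-prime = -0.93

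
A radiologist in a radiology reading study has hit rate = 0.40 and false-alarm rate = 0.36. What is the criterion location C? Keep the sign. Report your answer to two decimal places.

C = 0.31

z(H) = -0.2533
z(FA) = -0.3585
c = −½·[z(H) + z(FA)] = −0.5 × (-0.2533 + (-0.3585)) = 0.3059
c > 0: the radiologist has a conservative response bias.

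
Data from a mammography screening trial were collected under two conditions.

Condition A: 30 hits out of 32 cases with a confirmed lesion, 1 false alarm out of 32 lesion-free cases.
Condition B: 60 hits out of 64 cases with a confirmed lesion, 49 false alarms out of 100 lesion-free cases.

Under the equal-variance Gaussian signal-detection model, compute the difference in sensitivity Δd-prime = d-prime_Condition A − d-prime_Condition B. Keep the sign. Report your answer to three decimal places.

Condition A: z(0.9375) = 1.5341, z(0.0312) = -1.8634, d' = 3.3975
Condition B: z(0.9375) = 1.5341, z(0.4900) = -0.0251, d' = 1.5592
Δd' = d'_Condition A − d'_Condition B = 3.3975 − 1.5592 = 1.8383
Condition A has the higher sensitivity.

Δd-prime = 1.838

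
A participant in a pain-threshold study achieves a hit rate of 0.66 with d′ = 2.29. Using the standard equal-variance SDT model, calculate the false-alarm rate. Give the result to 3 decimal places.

z(hit rate) = z(0.66) = 0.4125
z(FA) = z(H) − d' = 0.4125 − 2.29 = -1.8775
false-alarm rate = Φ(-1.8775) = 0.0302

false-alarm rate = 0.030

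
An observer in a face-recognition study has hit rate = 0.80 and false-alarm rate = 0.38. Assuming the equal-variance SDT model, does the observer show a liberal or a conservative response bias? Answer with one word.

z(H) = 0.842, z(FA) = -0.305
c = −½·(z(H) + z(FA)) = -0.2685
c < 0 → liberal criterion (biased toward responding “yes”).

liberal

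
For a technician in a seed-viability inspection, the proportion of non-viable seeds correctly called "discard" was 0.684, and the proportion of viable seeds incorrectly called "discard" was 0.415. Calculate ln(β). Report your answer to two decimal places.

ln β = -0.09

z(0.684) = 0.479, z(0.415) = -0.215
ln β = −½·[z(H)² − z(FA)²] = −0.5 × (0.229 − 0.046) = -0.0915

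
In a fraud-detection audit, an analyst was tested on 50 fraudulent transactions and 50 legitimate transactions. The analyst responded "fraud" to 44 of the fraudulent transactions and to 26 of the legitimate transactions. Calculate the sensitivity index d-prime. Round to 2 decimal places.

d-prime = 1.12

H = 44/50 = 0.8800
FA = 26/50 = 0.5200
Φ⁻¹(H) = 1.1750
Φ⁻¹(FA) = 0.0502
d' = z(H) − z(FA) = 1.1750 − 0.0502 = 1.1248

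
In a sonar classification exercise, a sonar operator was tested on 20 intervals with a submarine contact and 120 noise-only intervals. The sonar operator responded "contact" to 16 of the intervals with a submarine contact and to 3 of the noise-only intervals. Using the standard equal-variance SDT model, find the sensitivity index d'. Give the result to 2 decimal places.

H = 16/20 = 0.8000
FA = 3/120 = 0.0250
Φ⁻¹(H) = 0.842
Φ⁻¹(FA) = -1.960
d' = z(H) − z(FA) = 0.842 − (-1.960) = 2.802

d' = 2.80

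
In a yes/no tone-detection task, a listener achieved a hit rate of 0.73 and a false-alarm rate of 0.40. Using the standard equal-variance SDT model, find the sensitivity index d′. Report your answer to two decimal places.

z(H) = z(0.73) = 0.613
z(FA) = z(0.40) = -0.253
d' = z(H) − z(FA) = 0.613 − (-0.253) = 0.866

d′ = 0.87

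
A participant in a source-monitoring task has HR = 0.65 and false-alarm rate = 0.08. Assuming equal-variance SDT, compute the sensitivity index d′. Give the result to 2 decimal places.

d′ = 1.79

z(H) = z(0.65) = 0.385
z(FA) = z(0.08) = -1.405
d' = z(H) − z(FA) = 0.385 − (-1.405) = 1.790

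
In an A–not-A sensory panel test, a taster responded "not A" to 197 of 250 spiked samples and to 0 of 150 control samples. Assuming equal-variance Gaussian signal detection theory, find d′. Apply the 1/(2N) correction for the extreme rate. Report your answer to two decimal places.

The false-alarm rate is 0/150 = 0, so apply the 1/(2N) correction: FA → 1/(2·150) = 0.00333.
z(H) = z(0.78800) = 0.800
z(FA) = z(0.00333) = -2.713
d' = 0.800 − (-2.713) = 3.513

d′ = 3.51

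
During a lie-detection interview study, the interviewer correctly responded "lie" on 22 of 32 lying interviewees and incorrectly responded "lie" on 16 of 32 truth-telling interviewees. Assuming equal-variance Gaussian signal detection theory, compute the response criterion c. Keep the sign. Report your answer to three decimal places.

c = -0.244

H = 22/32 = 0.6875
FA = 16/32 = 0.5000
Φ⁻¹(H) = 0.4888
Φ⁻¹(FA) = 0.0000
c = −½·[z(H) + z(FA)] = −0.5 × (0.4888 + 0.0000) = -0.2444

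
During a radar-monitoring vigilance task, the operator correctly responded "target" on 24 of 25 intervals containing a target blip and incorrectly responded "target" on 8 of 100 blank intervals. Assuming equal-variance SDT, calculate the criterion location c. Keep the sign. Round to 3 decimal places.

H = 24/25 = 0.9600
FA = 8/100 = 0.0800
Φ⁻¹(H) = 1.7507
Φ⁻¹(FA) = -1.4051
c = −½·[z(H) + z(FA)] = −0.5 × (1.7507 + (-1.4051)) = -0.1728
c < 0: the operator has a liberal response bias.

c = -0.173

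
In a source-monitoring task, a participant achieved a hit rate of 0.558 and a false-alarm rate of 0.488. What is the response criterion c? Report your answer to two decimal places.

z(0.558) = 0.146, z(0.488) = -0.030
c = −½·[z(H) + z(FA)] = −0.5 × (0.146 + (-0.030)) = -0.058

c = -0.06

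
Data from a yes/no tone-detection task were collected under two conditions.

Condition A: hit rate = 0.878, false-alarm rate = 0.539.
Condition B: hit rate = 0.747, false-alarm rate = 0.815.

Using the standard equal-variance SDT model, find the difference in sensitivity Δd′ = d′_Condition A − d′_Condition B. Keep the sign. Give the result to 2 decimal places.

Δd′ = 1.30

Condition A: z(0.878) = 1.165, z(0.539) = 0.098, d' = 1.067
Condition B: z(0.747) = 0.665, z(0.815) = 0.896, d' = -0.231
Δd' = d'_Condition A − d'_Condition B = 1.067 − (-0.231) = 1.298
Condition A has the higher sensitivity.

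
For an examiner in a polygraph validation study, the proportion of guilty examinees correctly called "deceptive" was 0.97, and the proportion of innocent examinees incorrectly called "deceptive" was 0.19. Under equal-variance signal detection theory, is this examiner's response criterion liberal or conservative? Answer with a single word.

liberal

z(H) = 1.881, z(FA) = -0.878
c = −½·(z(H) + z(FA)) = -0.5015
c < 0 → liberal criterion (biased toward responding “yes”).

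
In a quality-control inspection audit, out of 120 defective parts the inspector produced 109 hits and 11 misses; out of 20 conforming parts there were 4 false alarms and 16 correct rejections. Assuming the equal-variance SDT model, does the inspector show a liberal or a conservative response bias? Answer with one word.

liberal

z(H) = 1.331, z(FA) = -0.842
c = −½·(z(H) + z(FA)) = -0.2445
c < 0 → liberal criterion (biased toward responding “yes”).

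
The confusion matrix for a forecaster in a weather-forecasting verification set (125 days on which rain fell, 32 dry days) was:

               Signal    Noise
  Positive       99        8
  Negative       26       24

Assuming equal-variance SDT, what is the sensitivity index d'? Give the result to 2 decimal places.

d' = 1.49

H = 99/125 = 0.7920
FA = 8/32 = 0.2500
z(0.7920) = 0.813, z(0.2500) = -0.674
d' = z(H) − z(FA) = 0.813 − (-0.674) = 1.487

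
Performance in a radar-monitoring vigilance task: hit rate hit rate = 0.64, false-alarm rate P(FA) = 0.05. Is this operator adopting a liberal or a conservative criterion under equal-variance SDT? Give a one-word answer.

conservative

z(H) = 0.358, z(FA) = -1.645
c = −½·(z(H) + z(FA)) = 0.6435
c > 0 → conservative criterion (biased toward responding “no”).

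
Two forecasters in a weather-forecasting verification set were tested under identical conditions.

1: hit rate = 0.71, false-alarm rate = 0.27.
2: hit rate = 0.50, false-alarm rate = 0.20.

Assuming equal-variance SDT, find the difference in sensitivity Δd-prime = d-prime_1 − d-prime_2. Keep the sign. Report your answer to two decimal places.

1: z(0.71) = 0.553, z(0.27) = -0.613, d' = 1.166
2: z(0.50) = 0.000, z(0.20) = -0.842, d' = 0.842
Δd' = d'_1 − d'_2 = 1.166 − 0.842 = 0.324
1 has the higher sensitivity.

Δd-prime = 0.32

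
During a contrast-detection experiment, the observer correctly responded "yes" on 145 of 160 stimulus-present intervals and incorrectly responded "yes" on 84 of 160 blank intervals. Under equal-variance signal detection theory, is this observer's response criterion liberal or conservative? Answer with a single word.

z(H) = 1.318, z(FA) = 0.063
c = −½·(z(H) + z(FA)) = -0.6905
c < 0 → liberal criterion (biased toward responding “yes”).

liberal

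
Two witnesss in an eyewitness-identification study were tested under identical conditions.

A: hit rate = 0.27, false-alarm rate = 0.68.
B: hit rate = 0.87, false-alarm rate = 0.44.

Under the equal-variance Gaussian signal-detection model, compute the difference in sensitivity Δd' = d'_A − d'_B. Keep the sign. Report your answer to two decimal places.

A: z(0.27) = -0.613, z(0.68) = 0.468, d' = -1.081
B: z(0.87) = 1.126, z(0.44) = -0.151, d' = 1.277
Δd' = d'_A − d'_B = -1.081 − 1.277 = -2.358
B has the higher sensitivity.

Δd' = -2.36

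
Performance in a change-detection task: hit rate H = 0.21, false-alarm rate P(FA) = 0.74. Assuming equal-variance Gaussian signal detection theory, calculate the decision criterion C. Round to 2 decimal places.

C = 0.08

Φ⁻¹(0.21) = -0.806, Φ⁻¹(0.74) = 0.643
c = −½·[z(H) + z(FA)] = −0.5 × (-0.806 + 0.643) = 0.0815
c > 0: the observer has a conservative response bias.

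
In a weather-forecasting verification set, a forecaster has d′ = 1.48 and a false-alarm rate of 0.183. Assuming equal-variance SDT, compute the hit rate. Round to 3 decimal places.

z(false-alarm rate) = z(0.183) = -0.9040
z(H) = z(FA) + d' = -0.9040 + 1.48 = 0.5760
hit rate = Φ(0.5760) = 0.7177

hit rate = 0.718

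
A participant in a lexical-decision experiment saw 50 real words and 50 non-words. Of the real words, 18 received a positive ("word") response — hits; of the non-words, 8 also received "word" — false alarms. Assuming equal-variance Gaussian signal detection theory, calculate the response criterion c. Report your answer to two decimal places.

H = 18/50 = 0.3600
FA = 8/50 = 0.1600
Φ⁻¹(H) = Φ⁻¹(0.3600) = -0.3585
Φ⁻¹(FA) = Φ⁻¹(0.1600) = -0.9945
c = −½·[z(H) + z(FA)] = −0.5 × (-0.3585 + (-0.9945)) = 0.6765

c = 0.68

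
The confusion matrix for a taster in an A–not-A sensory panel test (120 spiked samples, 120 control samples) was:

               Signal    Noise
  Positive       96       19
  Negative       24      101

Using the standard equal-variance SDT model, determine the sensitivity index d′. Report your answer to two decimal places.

H = 96/120 = 0.8000
FA = 19/120 = 0.1583
Φ⁻¹(H) = Φ⁻¹(0.8000) = 0.8416
Φ⁻¹(FA) = Φ⁻¹(0.1583) = -1.0015
d' = z(H) − z(FA) = 0.8416 − (-1.0015) = 1.8431

d′ = 1.84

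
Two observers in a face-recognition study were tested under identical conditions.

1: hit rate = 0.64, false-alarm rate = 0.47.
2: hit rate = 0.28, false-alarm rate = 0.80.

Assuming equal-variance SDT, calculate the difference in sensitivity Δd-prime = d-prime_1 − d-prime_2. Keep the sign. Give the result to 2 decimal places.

1: z(0.64) = 0.358, z(0.47) = -0.075, d' = 0.433
2: z(0.28) = -0.583, z(0.80) = 0.842, d' = -1.425
Δd' = d'_1 − d'_2 = 0.433 − (-1.425) = 1.858
1 has the higher sensitivity.

Δd-prime = 1.86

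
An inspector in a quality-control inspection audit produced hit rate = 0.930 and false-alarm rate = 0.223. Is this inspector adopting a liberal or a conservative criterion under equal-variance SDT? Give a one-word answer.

liberal

z(H) = 1.476, z(FA) = -0.762
c = −½·(z(H) + z(FA)) = -0.357
c < 0 → liberal criterion (biased toward responding “yes”).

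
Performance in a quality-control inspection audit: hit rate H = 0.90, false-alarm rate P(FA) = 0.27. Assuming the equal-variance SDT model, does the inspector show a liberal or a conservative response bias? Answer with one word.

liberal

z(H) = 1.282, z(FA) = -0.613
c = −½·(z(H) + z(FA)) = -0.3345
c < 0 → liberal criterion (biased toward responding “yes”).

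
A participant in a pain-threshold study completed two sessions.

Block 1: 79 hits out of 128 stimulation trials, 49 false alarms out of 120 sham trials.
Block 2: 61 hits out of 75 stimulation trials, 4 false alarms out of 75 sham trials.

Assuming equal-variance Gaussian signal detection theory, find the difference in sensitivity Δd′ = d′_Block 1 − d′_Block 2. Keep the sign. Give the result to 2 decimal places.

Block 1: z(0.6172) = 0.298, z(0.4083) = -0.232, d' = 0.530
Block 2: z(0.8133) = 0.890, z(0.0533) = -1.614, d' = 2.504
Δd' = d'_Block 1 − d'_Block 2 = 0.530 − 2.504 = -1.974
Block 2 has the higher sensitivity.

Δd′ = -1.97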